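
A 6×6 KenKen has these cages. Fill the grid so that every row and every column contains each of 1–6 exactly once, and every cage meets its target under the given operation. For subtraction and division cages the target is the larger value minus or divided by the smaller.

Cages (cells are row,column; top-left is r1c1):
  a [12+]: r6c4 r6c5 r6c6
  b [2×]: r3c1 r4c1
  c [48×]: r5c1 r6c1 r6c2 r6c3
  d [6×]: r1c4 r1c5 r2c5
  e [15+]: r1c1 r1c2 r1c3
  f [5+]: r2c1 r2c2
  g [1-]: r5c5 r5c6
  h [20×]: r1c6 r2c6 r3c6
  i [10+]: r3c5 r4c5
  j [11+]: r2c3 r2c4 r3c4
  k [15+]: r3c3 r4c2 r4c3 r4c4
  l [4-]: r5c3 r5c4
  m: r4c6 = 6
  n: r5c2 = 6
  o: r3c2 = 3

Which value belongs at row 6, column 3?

O is a freebie, leaving r3c2 = 3.
Cage m is given; hence r4c6 = 6.
Cage n is given, which forces r5c2 = 6.
Cage i needs two cells with sum 10; hence r3c5 = 6.
6 is placed in row 4; hence r4c5 = 4.
Cage k has sum 15; hence r3c3 = 5.
Column 3 now contains 5, which forces r5c3 = 1.
Row 5 already has 1, leaving r5c4 = 5.
Cage k has sum 15; hence r4c2 = 5.
Cage e needs sum 15, which forces r1c1 = 5.
Column 2 already has 5, so r1c2 = 4.
The 3 cells of cage e must have sum 15, so r1c3 = 6.
Row 1 now contains 4, leaving r1c6 = 1.
1 is placed in column 6, which forces r3c6 = 4.
Cage j needs sum 11, leaving r2c4 = 6.
Cage d has product 6, so r2c5 = 1.
4 is placed in column 6, which forces r2c6 = 5.
Column 4 already has 6, so r6c4 = 4.
Column 6 now contains 5, leaving r6c6 = 3.
The two cells of cage f must have sum 5, leaving r2c1 = 3.
1 is placed in row 2, which forces r2c2 = 2.
3 is placed in row 2, so r2c3 = 4.
The 4 cells of cage c must have product 48; hence r5c1 = 4.
Cage g's pair has difference 1; hence r5c5 = 3.
3 is placed in column 6; hence r5c6 = 2.
Row 6 already has 3; hence r6c1 = 6.
The 4 cells of cage c must have product 48, leaving r6c2 = 1.
Row 6 already has 3; hence r6c3 = 2.
Row 6 already has 3; hence r6c5 = 5.
Cage d needs product 6; hence r1c4 = 3.
Column 5 now contains 3, so r1c5 = 2.
Cage j has sum 11, which forces r3c4 = 1.
Column 3 already has 2, so r4c3 = 3.
The 4 cells of cage k must have sum 15, leaving r4c4 = 2.
Row 3 now contains 1; hence r3c1 = 2.
Row 4 now contains 2, leaving r4c1 = 1.
Completed grid: 5 4 6 3 2 1 / 3 2 4 6 1 5 / 2 3 5 1 6 4 / 1 5 3 2 4 6 / 4 6 1 5 3 2 / 6 1 2 4 5 3.

2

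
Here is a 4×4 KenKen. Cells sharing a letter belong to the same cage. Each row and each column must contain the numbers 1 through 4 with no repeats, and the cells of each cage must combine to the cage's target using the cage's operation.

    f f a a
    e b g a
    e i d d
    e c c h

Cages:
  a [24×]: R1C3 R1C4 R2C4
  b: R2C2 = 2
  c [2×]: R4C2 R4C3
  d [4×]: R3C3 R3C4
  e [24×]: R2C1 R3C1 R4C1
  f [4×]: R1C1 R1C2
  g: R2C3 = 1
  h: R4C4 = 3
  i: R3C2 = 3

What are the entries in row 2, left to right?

3 2 1 4

Cage b is given, leaving R2C2 = 2.
Cage g is a single given cell, which forces R2C3 = 1.
I is a freebie, so R3C2 = 3.
Column 3 already has 1; hence R3C3 = 4.
4 is placed in row 3, so R3C4 = 1.
2 is placed in column 2, leaving R4C2 = 1.
Column 3 already has 1; hence R4C3 = 2.
Cage h is a single given cell; hence R4C4 = 3.
Cage f's pair has product 4; hence R1C1 = 1.
1 is placed in column 2; hence R1C2 = 4.
Column 3 now contains 2, leaving R1C3 = 3.
The 3 cells of cage a must have product 24, so R1C4 = 2.
Cage e has product 24, leaving R2C1 = 3.
Column 4 already has 3, leaving R2C4 = 4.
4 is placed in row 3; hence R3C1 = 2.
Row 4 now contains 3; hence R4C1 = 4.
Filled in: 1 4 3 2 / 3 2 1 4 / 2 3 4 1 / 4 1 2 3.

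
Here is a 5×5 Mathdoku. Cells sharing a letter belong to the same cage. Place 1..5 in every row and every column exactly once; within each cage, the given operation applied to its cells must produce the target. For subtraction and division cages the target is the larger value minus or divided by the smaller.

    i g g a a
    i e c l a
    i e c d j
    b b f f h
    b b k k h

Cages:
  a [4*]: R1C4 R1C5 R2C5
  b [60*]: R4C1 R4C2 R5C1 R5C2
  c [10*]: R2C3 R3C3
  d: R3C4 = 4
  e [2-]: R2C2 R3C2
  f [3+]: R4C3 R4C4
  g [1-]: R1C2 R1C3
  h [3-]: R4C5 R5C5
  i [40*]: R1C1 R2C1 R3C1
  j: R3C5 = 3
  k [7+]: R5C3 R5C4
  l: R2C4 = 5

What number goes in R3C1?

L is a freebie; hence R2C4 = 5.
Cage d is given; hence R3C4 = 4.
Cage j is a single given cell, so R3C5 = 3.
5 is placed in row 2, leaving R2C3 = 2.
Row 2 now contains 2, which forces R2C5 = 1.
The two cells of cage c must have product 10, which forces R3C3 = 5.
Column 3 now contains 2; hence R4C3 = 1.
Row 4 now contains 1, which forces R4C4 = 2.
Column 3 now contains 5, which forces R5C3 = 4.
Column 4 already has 2, leaving R5C4 = 3.
Cage i needs product 40, leaving R1C1 = 5.
Column 3 now contains 4, so R1C3 = 3.
Column 4 already has 2, which forces R1C4 = 1.
Column 5 now contains 1, which forces R1C5 = 4.
Row 2 now contains 2, so R2C1 = 4.
Row 2 now contains 4; hence R2C2 = 3.
Row 3 already has 5; hence R3C1 = 2.
2 is placed in row 3, which forces R3C2 = 1.
4 is placed in column 1, leaving R4C1 = 3.
Column 2 already has 3, which forces R4C2 = 4.
Cage h's pair has difference 3; hence R4C5 = 5.
Column 1 now contains 5; hence R5C1 = 1.
1 is placed in column 2, leaving R5C2 = 5.
Cage h needs two cells with difference 3, leaving R5C5 = 2.
Row 1 already has 4, which forces R1C2 = 2.
The full grid is 5 2 3 1 4 / 4 3 2 5 1 / 2 1 5 4 3 / 3 4 1 2 5 / 1 5 4 3 2.

2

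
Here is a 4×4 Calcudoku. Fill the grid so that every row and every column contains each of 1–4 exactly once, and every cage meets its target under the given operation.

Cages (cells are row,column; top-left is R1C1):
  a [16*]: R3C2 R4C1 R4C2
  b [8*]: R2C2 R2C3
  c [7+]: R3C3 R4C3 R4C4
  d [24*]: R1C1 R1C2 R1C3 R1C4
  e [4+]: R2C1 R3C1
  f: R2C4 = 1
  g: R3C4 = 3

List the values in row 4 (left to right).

4 1 3 2

Cage f is a single given cell, leaving R2C4 = 1.
Cage g is a single given cell, which forces R3C4 = 3.
Row 2 now contains 1, which forces R2C1 = 3.
Row 3 already has 3, leaving R3C1 = 1.
The only place for 3 in row 4 is R4C3.
Cage d needs product 24, so R1C2 = 3.
Column 3 already has 3, leaving R1C3 = 1.
The 3 cells of cage c must have sum 7, so R3C3 = 2.
The 3 cells of cage c must have sum 7, which forces R4C4 = 2.
The 4 cells of cage d must have product 24, so R1C1 = 2.
2 is placed in column 4, leaving R1C4 = 4.
Cage b's pair has product 8, which forces R2C2 = 2.
2 is placed in column 3; hence R2C3 = 4.
Row 3 now contains 2, so R3C2 = 4.
Row 4 already has 2, so R4C1 = 4.
Cage a needs product 16, which forces R4C2 = 1.
Completed grid: 2 3 1 4 / 3 2 4 1 / 1 4 2 3 / 4 1 3 2.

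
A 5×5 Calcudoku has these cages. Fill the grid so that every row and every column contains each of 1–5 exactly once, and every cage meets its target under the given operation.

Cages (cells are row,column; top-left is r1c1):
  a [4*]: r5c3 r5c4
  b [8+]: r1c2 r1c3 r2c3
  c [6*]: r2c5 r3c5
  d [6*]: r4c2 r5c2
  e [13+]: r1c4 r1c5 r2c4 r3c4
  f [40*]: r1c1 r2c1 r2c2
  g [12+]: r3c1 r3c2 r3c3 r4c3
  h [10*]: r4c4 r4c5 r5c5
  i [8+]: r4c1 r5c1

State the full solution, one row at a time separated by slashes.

The only place for 4 in row 4 is r4c3.
Column 3 already has 4, leaving r5c3 = 1.
Cage a needs two cells with product 4; hence r5c4 = 4.
In row 2, 1 can only go at r2c4, so r2c4 = 1.
Cage h needs product 10; hence r4c5 = 1.
In row 1, 1 can only go at r1c2, so r1c2 = 1.
The 4 cells of cage g must have sum 12, so r3c1 = 1.
The only place for 3 in row 1 is r1c4.
Cage e needs sum 13, leaving r1c5 = 4.
Column 4 now contains 3, leaving r3c4 = 5.
5 is placed in column 4, which forces r4c4 = 2.
The 4 cells of cage g must have sum 12, leaving r3c2 = 4.
The 4 cells of cage g must have sum 12; hence r3c3 = 3.
Row 3 already has 3, which forces r3c5 = 2.
Row 4 already has 2, so r4c2 = 3.
Cage d's pair has product 6, which forces r5c2 = 2.
Cage h needs product 10, leaving r5c5 = 5.
Cage f needs product 40, which forces r1c1 = 2.
Row 1 now contains 2, so r1c3 = 5.
Cage f has product 40, so r2c1 = 4.
Column 2 now contains 2; hence r2c2 = 5.
5 is placed in column 3, which forces r2c3 = 2.
Column 5 now contains 2; hence r2c5 = 3.
3 is placed in row 4, leaving r4c1 = 5.
Row 5 already has 5, which forces r5c1 = 3.

2 1 5 3 4 / 4 5 2 1 3 / 1 4 3 5 2 / 5 3 4 2 1 / 3 2 1 4 5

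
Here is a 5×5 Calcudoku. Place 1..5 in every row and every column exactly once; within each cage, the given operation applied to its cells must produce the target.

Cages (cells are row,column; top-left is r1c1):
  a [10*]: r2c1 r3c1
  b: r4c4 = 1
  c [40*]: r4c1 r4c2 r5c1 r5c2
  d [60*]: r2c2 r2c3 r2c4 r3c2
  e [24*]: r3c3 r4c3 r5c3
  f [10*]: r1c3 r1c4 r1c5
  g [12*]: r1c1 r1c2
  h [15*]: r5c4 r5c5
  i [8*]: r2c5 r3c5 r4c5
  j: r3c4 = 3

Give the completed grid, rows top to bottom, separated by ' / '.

3 4 1 2 5 / 2 3 5 4 1 / 5 1 2 3 4 / 4 5 3 1 2 / 1 2 4 5 3

Cage j is given, so r3c4 = 3.
Cage b is a single given cell, so r4c4 = 1.
3 is placed in column 4; hence r5c4 = 5.
5 is placed in row 5; hence r5c5 = 3.
Column 4 now contains 5, leaving r1c4 = 2.
2 is placed in column 4, which forces r2c4 = 4.
The 3 cells of cage e must have product 24, leaving r4c3 = 3.
Cage d has product 60, leaving r2c2 = 3.
The two cells of cage g must have product 12, leaving r1c1 = 3.
Column 2 already has 3, leaving r1c2 = 4.
The only place for 1 in column 1 is r5c1.
Cage c needs product 40, leaving r4c1 = 4.
The 4 cells of cage c must have product 40, leaving r4c2 = 5.
Row 4 now contains 4, so r4c5 = 2.
Row 5 already has 1; hence r5c2 = 2.
2 is placed in row 5, so r5c3 = 4.
The 4 cells of cage d must have product 60, which forces r2c3 = 5.
Column 5 already has 2, which forces r2c5 = 1.
5 is placed in column 2, which forces r3c2 = 1.
4 is placed in column 3, which forces r3c3 = 2.
Cage i has product 8, which forces r3c5 = 4.
Column 3 now contains 5, so r1c3 = 1.
1 is placed in column 5, leaving r1c5 = 5.
5 is placed in row 2; hence r2c1 = 2.
Row 3 now contains 2, which forces r3c1 = 5.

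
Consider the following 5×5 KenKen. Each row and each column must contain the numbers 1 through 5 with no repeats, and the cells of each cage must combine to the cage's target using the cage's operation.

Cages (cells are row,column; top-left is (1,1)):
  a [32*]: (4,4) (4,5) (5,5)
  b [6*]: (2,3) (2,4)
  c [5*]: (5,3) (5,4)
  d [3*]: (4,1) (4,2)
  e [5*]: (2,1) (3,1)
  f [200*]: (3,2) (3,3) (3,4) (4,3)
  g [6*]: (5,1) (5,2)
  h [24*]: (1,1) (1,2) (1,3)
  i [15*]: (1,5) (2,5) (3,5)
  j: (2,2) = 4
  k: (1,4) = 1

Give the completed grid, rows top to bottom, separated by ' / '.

Cage k is given; hence (1,4) = 1.
J is a freebie, so (2,2) = 4.
The 4 cells of cage f must have product 200, which forces (4,3) = 5.
Cage a has product 32, which forces (4,4) = 4.
Cage a needs product 32; hence (4,5) = 2.
Column 3 now contains 5, leaving (5,3) = 1.
Column 4 now contains 1, leaving (5,4) = 5.
Cage a has product 32, so (5,5) = 4.
Cage f has product 200, leaving (3,2) = 5.
Cage f has product 200, which forces (3,3) = 4.
Column 4 already has 5, so (3,4) = 2.
The 3 cells of cage h must have product 24, so (1,1) = 4.
The two cells of cage e must have product 5; hence (2,1) = 5.
The two cells of cage b must have product 6, leaving (2,3) = 2.
2 is placed in column 4, which forces (2,4) = 3.
3 is placed in row 2, so (2,5) = 1.
Row 3 now contains 5, leaving (3,1) = 1.
Column 5 now contains 1; hence (3,5) = 3.
Column 1 already has 1, so (4,1) = 3.
Row 4 already has 3, so (4,2) = 1.
Column 1 already has 3, leaving (5,1) = 2.
Row 5 already has 2, leaving (5,2) = 3.
3 is placed in column 2, which forces (1,2) = 2.
Column 3 now contains 2; hence (1,3) = 3.
3 is placed in column 5, leaving (1,5) = 5.

4 2 3 1 5 / 5 4 2 3 1 / 1 5 4 2 3 / 3 1 5 4 2 / 2 3 1 5 4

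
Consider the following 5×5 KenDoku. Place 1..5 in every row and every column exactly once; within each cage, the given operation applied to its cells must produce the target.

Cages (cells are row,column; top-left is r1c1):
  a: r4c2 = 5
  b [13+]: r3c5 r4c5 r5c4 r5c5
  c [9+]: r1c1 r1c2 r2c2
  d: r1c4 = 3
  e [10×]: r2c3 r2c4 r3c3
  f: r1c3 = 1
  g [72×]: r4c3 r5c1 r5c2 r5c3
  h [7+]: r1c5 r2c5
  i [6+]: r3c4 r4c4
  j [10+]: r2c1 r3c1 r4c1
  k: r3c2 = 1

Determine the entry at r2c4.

1

F is a freebie; hence r1c3 = 1.
D is a freebie, leaving r1c4 = 3.
Cage k is a single given cell, so r3c2 = 1.
Cage a is a single given cell; hence r4c2 = 5.
The 4 cells of cage g must have product 72; hence r4c3 = 3.
Cage c has sum 9; hence r2c2 = 3.
Cage e has product 10, which forces r2c4 = 1.
The 4 cells of cage g must have product 72, so r5c1 = 3.
Cage j needs sum 10, leaving r4c1 = 1.
The only place for 5 in row 1 is r1c5.
5 is placed in column 5, leaving r2c5 = 2.
Cage b has sum 13, so r3c5 = 3.
Cage b needs sum 13, which forces r4c5 = 4.
Column 5 now contains 2, so r5c5 = 1.
Row 2 already has 2; hence r2c3 = 5.
Cage e needs product 10; hence r3c3 = 2.
The two cells of cage i must have sum 6, which forces r3c4 = 4.
Row 4 already has 4, leaving r4c4 = 2.
Column 3 already has 2; hence r5c3 = 4.
Cage b has sum 13, leaving r5c4 = 5.
Row 2 now contains 5; hence r2c1 = 4.
4 is placed in row 3; hence r3c1 = 5.
Row 5 now contains 4, so r5c2 = 2.
4 is placed in column 1, so r1c1 = 2.
2 is placed in column 2, which forces r1c2 = 4.
The full grid is 2 4 1 3 5 / 4 3 5 1 2 / 5 1 2 4 3 / 1 5 3 2 4 / 3 2 4 5 1.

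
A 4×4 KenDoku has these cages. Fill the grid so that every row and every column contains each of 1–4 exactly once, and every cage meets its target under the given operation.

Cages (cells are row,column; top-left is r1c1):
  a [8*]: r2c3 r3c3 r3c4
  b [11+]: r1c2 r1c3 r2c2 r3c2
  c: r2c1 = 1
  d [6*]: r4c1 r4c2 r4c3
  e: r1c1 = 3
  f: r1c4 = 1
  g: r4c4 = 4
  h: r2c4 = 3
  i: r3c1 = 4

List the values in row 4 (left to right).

E is a freebie, so r1c1 = 3.
F is a freebie, which forces r1c4 = 1.
C is a freebie, so r2c1 = 1.
H is a freebie, leaving r2c4 = 3.
Cage i is given, which forces r3c1 = 4.
Row 3 now contains 4, so r3c4 = 2.
Column 1 now contains 1; hence r4c1 = 2.
Cage g is given, which forces r4c4 = 4.
Cage a needs product 8; hence r2c3 = 4.
Row 3 already has 2, which forces r3c3 = 1.
1 is placed in column 3, leaving r4c3 = 3.
Cage b has sum 11, leaving r1c2 = 4.
Column 3 already has 4; hence r1c3 = 2.
Row 2 now contains 4, so r2c2 = 2.
Row 3 already has 1; hence r3c2 = 3.
Row 4 now contains 3; hence r4c2 = 1.
Completed grid: 3 4 2 1 / 1 2 4 3 / 4 3 1 2 / 2 1 3 4.

2 1 3 4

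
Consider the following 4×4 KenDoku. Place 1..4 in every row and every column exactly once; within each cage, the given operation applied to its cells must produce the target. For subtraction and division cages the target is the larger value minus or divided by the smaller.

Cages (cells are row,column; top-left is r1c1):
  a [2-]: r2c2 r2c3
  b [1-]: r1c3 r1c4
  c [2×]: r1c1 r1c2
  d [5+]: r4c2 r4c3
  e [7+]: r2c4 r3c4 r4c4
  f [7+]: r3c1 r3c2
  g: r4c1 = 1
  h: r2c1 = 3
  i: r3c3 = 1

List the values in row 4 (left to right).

H is a freebie, so r2c1 = 3.
Column 1 now contains 3, which forces r3c1 = 4.
Row 3 already has 4, leaving r3c2 = 3.
Cage i is a single given cell, which forces r3c3 = 1.
1 is placed in row 3, leaving r3c4 = 2.
Cage g is given; hence r4c1 = 1.
1 is placed in row 4; hence r4c4 = 4.
1 is placed in column 1, which forces r1c1 = 2.
The two cells of cage c must have product 2; hence r1c2 = 1.
Row 1 already has 2, leaving r1c3 = 4.
1 is placed in row 1; hence r1c4 = 3.
Column 3 now contains 4, leaving r2c3 = 2.
Column 4 now contains 4, leaving r2c4 = 1.
Row 4 already has 4, leaving r4c2 = 2.
Cage d needs two cells with sum 5, which forces r4c3 = 3.
Row 2 now contains 2, so r2c2 = 4.
Completed grid: 2 1 4 3 / 3 4 2 1 / 4 3 1 2 / 1 2 3 4.

1 2 3 4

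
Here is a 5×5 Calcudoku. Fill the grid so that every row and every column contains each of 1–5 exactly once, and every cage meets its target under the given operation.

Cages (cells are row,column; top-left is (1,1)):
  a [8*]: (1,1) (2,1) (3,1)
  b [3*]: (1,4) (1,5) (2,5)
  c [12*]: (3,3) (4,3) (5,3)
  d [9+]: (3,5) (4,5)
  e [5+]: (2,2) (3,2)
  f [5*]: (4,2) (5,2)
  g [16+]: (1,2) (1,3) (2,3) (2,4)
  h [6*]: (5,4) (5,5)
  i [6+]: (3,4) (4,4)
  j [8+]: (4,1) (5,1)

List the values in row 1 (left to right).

2 4 5 1 3

Cage b has product 3, leaving (1,4) = 1.
The 3 cells of cage b must have product 3, leaving (1,5) = 3.
Cage b has product 3; hence (2,5) = 1.
Column 5 now contains 3, leaving (5,5) = 2.
Cage a has product 8, so (3,1) = 1.
Row 5 now contains 2, which forces (5,4) = 3.
Cage j needs two cells with sum 8; hence (4,1) = 3.
Row 5 already has 3, leaving (5,1) = 5.
Row 5 now contains 5, which forces (5,2) = 1.
1 is placed in row 5; hence (5,3) = 4.
Column 3 already has 4, so (3,3) = 3.
1 is placed in column 2, which forces (4,2) = 5.
Column 3 already has 4; hence (4,3) = 1.
Row 4 already has 5, leaving (4,5) = 4.
5 is placed in column 2, so (1,2) = 4.
Cage g needs sum 16, which forces (1,3) = 5.
Cage e needs two cells with sum 5, so (2,2) = 3.
Cage g has sum 16, which forces (2,3) = 2.
Cage g needs sum 16, which forces (2,4) = 5.
Row 3 already has 3, which forces (3,2) = 2.
The two cells of cage i must have sum 6; hence (3,4) = 4.
4 is placed in column 5, which forces (3,5) = 5.
Row 4 already has 4, so (4,4) = 2.
4 is placed in row 1, so (1,1) = 2.
2 is placed in row 2, which forces (2,1) = 4.
The full grid is 2 4 5 1 3 / 4 3 2 5 1 / 1 2 3 4 5 / 3 5 1 2 4 / 5 1 4 3 2.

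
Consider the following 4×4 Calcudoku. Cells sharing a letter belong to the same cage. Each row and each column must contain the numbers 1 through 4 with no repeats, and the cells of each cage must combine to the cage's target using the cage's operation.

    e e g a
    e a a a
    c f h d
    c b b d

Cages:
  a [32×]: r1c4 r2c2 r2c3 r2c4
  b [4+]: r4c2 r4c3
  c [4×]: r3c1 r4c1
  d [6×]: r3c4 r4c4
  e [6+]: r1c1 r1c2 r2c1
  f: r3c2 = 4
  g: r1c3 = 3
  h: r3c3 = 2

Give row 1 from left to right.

2 1 3 4

Cage g is a single given cell, which forces r1c3 = 3.
Cage a has product 32; hence r1c4 = 4.
Cage f is a single given cell, leaving r3c2 = 4.
Cage h is a single given cell, which forces r3c3 = 2.
Row 3 already has 2, so r3c4 = 3.
Column 3 now contains 3, so r4c3 = 1.
3 is placed in column 4, leaving r4c4 = 2.
The 3 cells of cage e must have sum 6, leaving r2c1 = 3.
Cage a has product 32, leaving r2c2 = 2.
Column 3 now contains 1, which forces r2c3 = 4.
Column 4 already has 2, leaving r2c4 = 1.
4 is placed in row 3, which forces r3c1 = 1.
Row 4 already has 1; hence r4c1 = 4.
Row 4 already has 1; hence r4c2 = 3.
Column 1 already has 1, so r1c1 = 2.
2 is placed in column 2, which forces r1c2 = 1.
The full grid is 2 1 3 4 / 3 2 4 1 / 1 4 2 3 / 4 3 1 2.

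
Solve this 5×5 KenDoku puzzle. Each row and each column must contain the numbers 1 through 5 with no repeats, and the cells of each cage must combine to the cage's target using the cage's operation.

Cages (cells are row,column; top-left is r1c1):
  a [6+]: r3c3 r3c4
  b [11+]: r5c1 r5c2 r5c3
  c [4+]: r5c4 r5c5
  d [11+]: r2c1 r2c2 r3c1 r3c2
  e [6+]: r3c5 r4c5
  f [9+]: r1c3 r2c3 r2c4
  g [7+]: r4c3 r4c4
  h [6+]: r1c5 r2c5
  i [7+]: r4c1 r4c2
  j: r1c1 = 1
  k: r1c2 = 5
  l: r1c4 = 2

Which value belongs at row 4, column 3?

Cage j is a single given cell, which forces r1c1 = 1.
Cage k is a single given cell, leaving r1c2 = 5.
Cage l is a single given cell, so r1c4 = 2.
2 is placed in row 1; hence r1c5 = 4.
Row 1 now contains 4, leaving r1c3 = 3.
Cage h's pair has sum 6; hence r2c5 = 2.
The only place for 4 in row 2 is r2c1.
Row 2 needs a 3, and only r2c2 is open for it.
The 4 cells of cage d must have sum 11; hence r3c1 = 3.
The 4 cells of cage d must have sum 11; hence r3c2 = 1.
1 is placed in row 3; hence r3c5 = 5.
Column 1 already has 3, which forces r4c1 = 5.
Row 4 already has 5, which forces r4c4 = 3.
Column 5 already has 5, which forces r4c5 = 1.
Column 1 now contains 5, which forces r5c1 = 2.
2 is placed in row 5, leaving r5c2 = 4.
Row 5 now contains 4, which forces r5c3 = 5.
Column 4 already has 3, which forces r5c4 = 1.
Column 5 now contains 1, leaving r5c5 = 3.
Column 3 already has 5; hence r2c3 = 1.
1 is placed in column 4, so r2c4 = 5.
5 is placed in row 3, leaving r3c3 = 2.
5 is placed in row 3, so r3c4 = 4.
Column 2 already has 4, so r4c2 = 2.
Cage g's pair has sum 7; hence r4c3 = 4.
Completed grid: 1 5 3 2 4 / 4 3 1 5 2 / 3 1 2 4 5 / 5 2 4 3 1 / 2 4 5 1 3.

4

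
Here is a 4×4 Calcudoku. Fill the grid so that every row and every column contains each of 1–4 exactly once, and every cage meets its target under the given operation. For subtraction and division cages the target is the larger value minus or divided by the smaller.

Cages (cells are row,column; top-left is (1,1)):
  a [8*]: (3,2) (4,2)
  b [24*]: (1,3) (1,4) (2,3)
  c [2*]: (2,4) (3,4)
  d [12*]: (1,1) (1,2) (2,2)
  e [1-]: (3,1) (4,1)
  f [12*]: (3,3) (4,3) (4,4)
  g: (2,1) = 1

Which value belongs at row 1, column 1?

Cage g is a single given cell, leaving (2,1) = 1.
Row 2 already has 1, which forces (2,4) = 2.
Column 4 already has 2, so (3,4) = 1.
Cage d has product 12, which forces (1,2) = 1.
The 3 cells of cage b must have product 24, leaving (1,3) = 2.
Cage f has product 12, leaving (4,3) = 1.
In column 2, 3 can only go at (2,2), so (2,2) = 3.
Cage d needs product 12, leaving (1,1) = 4.
The 3 cells of cage b must have product 24; hence (1,4) = 3.
Row 2 now contains 3, so (2,3) = 4.
Column 3 already has 4, which forces (3,3) = 3.
Column 4 now contains 3, which forces (4,4) = 4.
Row 3 now contains 3; hence (3,1) = 2.
The two cells of cage a must have product 8, which forces (3,2) = 4.
The two cells of cage e must have difference 1, which forces (4,1) = 3.
Row 4 now contains 4, which forces (4,2) = 2.
The full grid is 4 1 2 3 / 1 3 4 2 / 2 4 3 1 / 3 2 1 4.

4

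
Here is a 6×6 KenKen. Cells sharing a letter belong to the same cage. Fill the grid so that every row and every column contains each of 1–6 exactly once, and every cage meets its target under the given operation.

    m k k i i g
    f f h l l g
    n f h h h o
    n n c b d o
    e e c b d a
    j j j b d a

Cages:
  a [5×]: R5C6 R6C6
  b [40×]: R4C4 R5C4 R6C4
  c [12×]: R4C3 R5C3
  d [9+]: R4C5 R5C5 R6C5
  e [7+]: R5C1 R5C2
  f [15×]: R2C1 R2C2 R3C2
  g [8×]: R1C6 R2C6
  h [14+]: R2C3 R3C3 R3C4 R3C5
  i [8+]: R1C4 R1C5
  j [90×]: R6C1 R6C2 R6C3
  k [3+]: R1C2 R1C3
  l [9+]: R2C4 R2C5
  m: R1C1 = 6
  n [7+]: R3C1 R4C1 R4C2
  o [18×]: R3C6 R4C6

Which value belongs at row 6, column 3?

3

Cage m is given, so R1C1 = 6.
In row 1, 4 can only go at R1C6, so R1C6 = 4.
Column 6 now contains 4, so R2C6 = 2.
The only place for 1 in column 4 is R3C4.
In column 3, 1 can only go at R1C3, so R1C3 = 1.
1 is placed in row 1; hence R1C2 = 2.
The only place for 6 in column 4 is R2C4.
The two cells of cage l must have sum 9, so R2C5 = 3.
Cage i needs two cells with sum 8; hence R1C4 = 3.
Column 5 now contains 3, so R1C5 = 5.
Cage f has product 15, so R3C2 = 3.
Row 3 now contains 3, which forces R3C6 = 6.
Column 6 now contains 6, so R4C6 = 3.
Cage h needs sum 14; hence R2C3 = 4.
Cage h has sum 14; hence R3C3 = 5.
The 4 cells of cage h must have sum 14; hence R3C5 = 4.
4 is placed in row 3, which forces R3C1 = 2.
In row 4, 5 can only go at R4C4, so R4C4 = 5.
The only place for 3 in row 5 is R5C1.
Cage e's pair has sum 7, which forces R5C2 = 4.
Row 5 now contains 4, so R5C4 = 2.
Column 1 already has 3; hence R6C1 = 5.
Cage j needs product 90, so R6C2 = 6.
The 3 cells of cage j must have product 90, which forces R6C3 = 3.
Column 4 already has 2; hence R6C4 = 4.
5 is placed in row 6, which forces R6C6 = 1.
Column 1 already has 5, so R2C1 = 1.
Cage f has product 15, which forces R2C2 = 5.
Cage n has sum 7; hence R4C1 = 4.
4 is placed in column 2, so R4C2 = 1.
Cage c's pair has product 12; hence R4C3 = 2.
Row 4 already has 1, leaving R4C5 = 6.
Row 5 now contains 2, leaving R5C3 = 6.
6 is placed in column 5, leaving R5C5 = 1.
1 is placed in column 6, so R5C6 = 5.
Row 6 already has 1; hence R6C5 = 2.
The full grid is 6 2 1 3 5 4 / 1 5 4 6 3 2 / 2 3 5 1 4 6 / 4 1 2 5 6 3 / 3 4 6 2 1 5 / 5 6 3 4 2 1.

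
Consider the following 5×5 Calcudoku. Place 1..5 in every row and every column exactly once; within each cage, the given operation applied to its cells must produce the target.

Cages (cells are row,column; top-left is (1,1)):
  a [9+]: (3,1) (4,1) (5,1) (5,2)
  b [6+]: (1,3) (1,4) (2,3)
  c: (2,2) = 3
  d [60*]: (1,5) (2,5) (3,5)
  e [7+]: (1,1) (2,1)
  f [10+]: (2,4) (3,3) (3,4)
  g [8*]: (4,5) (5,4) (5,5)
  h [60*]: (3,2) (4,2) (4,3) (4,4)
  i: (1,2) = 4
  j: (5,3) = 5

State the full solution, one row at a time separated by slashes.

2 4 1 3 5 / 5 3 2 1 4 / 1 2 4 5 3 / 4 5 3 2 1 / 3 1 5 4 2

I is a freebie, which forces (1,2) = 4.
C is a freebie, which forces (2,2) = 3.
Cage j is a single given cell, so (5,3) = 5.
The only place for 3 in row 5 is (5,1).
The 4 cells of cage a must have sum 9, which forces (5,2) = 1.
The 4 cells of cage h must have product 60; hence (3,2) = 2.
1 is placed in column 2, so (4,2) = 5.
Cage g has product 8, so (4,5) = 1.
The 4 cells of cage a must have sum 9, leaving (3,1) = 1.
Row 4 now contains 1; hence (4,1) = 4.
Cage f needs sum 10; hence (3,4) = 5.
Row 2 needs a 4, and only (2,5) is open for it.
Cage d needs product 60, which forces (1,5) = 5.
4 is placed in column 5; hence (3,5) = 3.
The 3 cells of cage g must have product 8; hence (5,4) = 4.
4 is placed in column 5, which forces (5,5) = 2.
Row 1 already has 5, so (1,1) = 2.
The two cells of cage e must have sum 7, which forces (2,1) = 5.
The 3 cells of cage f must have sum 10, so (2,4) = 1.
Row 3 already has 3, so (3,3) = 4.
The 3 cells of cage b must have sum 6, so (1,3) = 1.
Column 4 now contains 1, so (1,4) = 3.
Row 2 now contains 1, so (2,3) = 2.
Column 3 already has 2, leaving (4,3) = 3.
Column 4 already has 3, which forces (4,4) = 2.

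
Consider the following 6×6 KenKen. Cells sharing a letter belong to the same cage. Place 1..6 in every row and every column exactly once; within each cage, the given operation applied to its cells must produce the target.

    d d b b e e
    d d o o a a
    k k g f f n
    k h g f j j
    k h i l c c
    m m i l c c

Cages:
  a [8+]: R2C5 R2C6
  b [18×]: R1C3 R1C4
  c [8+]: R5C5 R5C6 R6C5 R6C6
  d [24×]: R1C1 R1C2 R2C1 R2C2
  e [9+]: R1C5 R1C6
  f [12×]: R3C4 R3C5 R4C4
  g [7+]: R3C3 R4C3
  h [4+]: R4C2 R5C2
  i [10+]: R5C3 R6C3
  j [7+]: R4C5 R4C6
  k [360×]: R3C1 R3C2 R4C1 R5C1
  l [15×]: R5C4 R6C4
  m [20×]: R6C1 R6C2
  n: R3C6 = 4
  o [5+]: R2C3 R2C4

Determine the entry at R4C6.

N is a freebie; hence R3C6 = 4.
The only place for 5 in row 1 is R1C6.
The two cells of cage e must have sum 9, so R1C5 = 4.
Row 2 needs a 5, and only R2C5 is open for it.
The two cells of cage a must have sum 8, leaving R2C6 = 3.
In row 6, 1 can only go at R6C6, so R6C6 = 1.
Cage j's pair has sum 7; hence R4C5 = 1.
Column 6 now contains 1; hence R4C6 = 6.
Cage c needs sum 8, so R5C5 = 3.
Column 6 now contains 1, which forces R5C6 = 2.
Cage c needs sum 8, which forces R6C5 = 2.
Cage f needs product 12, which forces R3C4 = 1.
2 is placed in column 5, so R3C5 = 6.
Row 4 already has 1, which forces R4C2 = 3.
The 3 cells of cage f must have product 12; hence R4C4 = 2.
Row 5 now contains 3, leaving R5C2 = 1.
Row 5 now contains 3, so R5C4 = 5.
The two cells of cage l must have product 15, which forces R6C4 = 3.
The two cells of cage b must have product 18, which forces R1C3 = 3.
Column 4 now contains 3, so R1C4 = 6.
The two cells of cage o must have sum 5, leaving R2C3 = 1.
Column 4 now contains 1, leaving R2C4 = 4.
Cage k has product 360; hence R3C1 = 3.
Column 2 already has 3, so R3C2 = 5.
Column 3 already has 3, leaving R3C3 = 2.
The 4 cells of cage k must have product 360; hence R4C1 = 4.
Row 4 already has 4; hence R4C3 = 5.
Cage k has product 360, so R5C1 = 6.
Row 5 now contains 6, leaving R5C3 = 4.
Column 1 already has 4, which forces R6C1 = 5.
Column 2 already has 5, so R6C2 = 4.
4 is placed in column 3, which forces R6C3 = 6.
Cage d has product 24, so R1C1 = 1.
6 is placed in row 1, so R1C2 = 2.
Row 2 already has 1, which forces R2C1 = 2.
The 4 cells of cage d must have product 24, which forces R2C2 = 6.
Completed grid: 1 2 3 6 4 5 / 2 6 1 4 5 3 / 3 5 2 1 6 4 / 4 3 5 2 1 6 / 6 1 4 5 3 2 / 5 4 6 3 2 1.

6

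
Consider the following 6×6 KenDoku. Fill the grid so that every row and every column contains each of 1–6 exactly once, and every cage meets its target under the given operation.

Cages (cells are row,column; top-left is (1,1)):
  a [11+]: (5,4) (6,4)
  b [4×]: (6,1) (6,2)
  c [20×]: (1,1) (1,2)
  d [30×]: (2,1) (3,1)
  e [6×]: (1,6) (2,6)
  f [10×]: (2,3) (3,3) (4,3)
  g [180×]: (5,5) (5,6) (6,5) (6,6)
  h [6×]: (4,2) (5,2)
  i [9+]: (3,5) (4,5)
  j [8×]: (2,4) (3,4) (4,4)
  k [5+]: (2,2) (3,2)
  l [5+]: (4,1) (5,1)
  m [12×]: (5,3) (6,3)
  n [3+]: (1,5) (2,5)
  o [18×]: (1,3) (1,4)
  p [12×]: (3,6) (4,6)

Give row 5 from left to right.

2 1 4 6 3 5

Column 2 needs a 5, and only (1,2) is open for it.
5 is placed in row 1; hence (1,1) = 4.
Column 1 already has 4, leaving (6,1) = 1.
Row 6 already has 1, so (6,2) = 4.
In row 2, 4 can only go at (2,4), so (2,4) = 4.
Column 3 needs a 4, and only (5,3) is open for it.
Cage m needs two cells with product 12; hence (6,3) = 3.
Column 3 now contains 3, which forces (1,3) = 6.
The two cells of cage o must have product 18, which forces (1,4) = 3.
The only place for 2 in row 6 is (6,6).
Column 6 already has 2; hence (1,6) = 1.
The two cells of cage e must have product 6, which forces (2,6) = 6.
Row 1 now contains 1, leaving (1,5) = 2.
Row 2 now contains 6; hence (2,1) = 5.
Cage n needs two cells with sum 3; hence (2,5) = 1.
Cage d needs two cells with product 30, which forces (3,1) = 6.
Row 2 now contains 1, leaving (2,3) = 2.
Row 2 now contains 2; hence (2,2) = 3.
Cage k's pair has sum 5, which forces (3,2) = 2.
Row 3 already has 2; hence (3,4) = 1.
1 is placed in column 4, so (4,4) = 2.
1 is placed in row 3, leaving (3,3) = 5.
Row 4 already has 2, so (4,1) = 3.
Cage f has product 10; hence (4,3) = 1.
Row 4 already has 3, which forces (4,6) = 4.
Cage l's pair has sum 5; hence (5,1) = 2.
Column 6 already has 4; hence (3,6) = 3.
Row 4 now contains 1, which forces (4,2) = 6.
Row 4 now contains 6, which forces (4,5) = 5.
Cage h needs two cells with product 6, so (5,2) = 1.
Column 6 already has 3, which forces (5,6) = 5.
Column 5 already has 5, so (6,5) = 6.
3 is placed in row 3; hence (3,5) = 4.
Row 5 already has 5, leaving (5,4) = 6.
6 is placed in column 5, leaving (5,5) = 3.
6 is placed in row 6, leaving (6,4) = 5.
Filled in: 4 5 6 3 2 1 / 5 3 2 4 1 6 / 6 2 5 1 4 3 / 3 6 1 2 5 4 / 2 1 4 6 3 5 / 1 4 3 5 6 2.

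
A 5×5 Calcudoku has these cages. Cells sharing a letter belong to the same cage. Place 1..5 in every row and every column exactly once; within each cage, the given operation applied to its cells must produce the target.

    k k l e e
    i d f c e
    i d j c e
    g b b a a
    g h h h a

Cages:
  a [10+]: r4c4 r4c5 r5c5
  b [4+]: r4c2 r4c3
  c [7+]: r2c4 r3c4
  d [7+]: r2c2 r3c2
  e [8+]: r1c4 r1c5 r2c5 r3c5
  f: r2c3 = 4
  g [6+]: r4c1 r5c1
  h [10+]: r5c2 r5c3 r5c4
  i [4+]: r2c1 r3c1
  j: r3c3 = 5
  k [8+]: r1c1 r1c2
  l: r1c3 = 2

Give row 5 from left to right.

2 4 1 5 3

Cage l is given; hence r1c3 = 2.
Row 1 already has 2, which forces r1c4 = 1.
F is a freebie, leaving r2c3 = 4.
Cage j is given; hence r3c3 = 5.
The 4 cells of cage e must have sum 8, which forces r1c5 = 4.
In row 2, 2 can only go at r2c5, so r2c5 = 2.
2 is placed in column 5, so r3c5 = 1.
The two cells of cage i must have sum 4, so r2c1 = 1.
Row 3 already has 1, so r3c1 = 3.
Cage a needs sum 10; hence r4c4 = 2.
3 is placed in column 1; hence r1c1 = 5.
The two cells of cage k must have sum 8, so r1c2 = 3.
Column 2 now contains 3, leaving r2c2 = 5.
Cage c needs two cells with sum 7, leaving r2c4 = 3.
Column 4 now contains 2, which forces r3c4 = 4.
Cage g needs two cells with sum 6, leaving r4c1 = 4.
Column 2 now contains 3, leaving r4c2 = 1.
1 is placed in row 4, so r4c3 = 3.
3 is placed in row 4; hence r4c5 = 5.
The two cells of cage g must have sum 6, leaving r5c1 = 2.
Row 5 already has 2, so r5c2 = 4.
3 is placed in column 3, which forces r5c3 = 1.
Column 4 already has 4, which forces r5c4 = 5.
Column 5 already has 5; hence r5c5 = 3.
4 is placed in row 3, so r3c2 = 2.
The full grid is 5 3 2 1 4 / 1 5 4 3 2 / 3 2 5 4 1 / 4 1 3 2 5 / 2 4 1 5 3.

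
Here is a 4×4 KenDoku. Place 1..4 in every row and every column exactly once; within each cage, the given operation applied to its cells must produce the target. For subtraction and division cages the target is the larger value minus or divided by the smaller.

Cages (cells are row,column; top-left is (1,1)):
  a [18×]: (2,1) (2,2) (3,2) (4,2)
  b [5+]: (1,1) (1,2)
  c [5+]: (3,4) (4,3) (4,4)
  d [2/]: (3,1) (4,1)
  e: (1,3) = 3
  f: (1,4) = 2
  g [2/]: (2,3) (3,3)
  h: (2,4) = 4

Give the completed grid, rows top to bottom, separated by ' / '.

Cage e is a single given cell; hence (1,3) = 3.
Cage f is given, so (1,4) = 2.
Cage a has product 18, which forces (2,1) = 3.
Cage h is given, leaving (2,4) = 4.
2 is placed in column 4, so (3,4) = 1.
Column 4 already has 1; hence (4,4) = 3.
The 4 cells of cage a must have product 18, so (3,2) = 3.
Cage c needs sum 5, which forces (4,3) = 1.
Cage a needs product 18, which forces (2,2) = 1.
Column 3 already has 1, so (2,3) = 2.
Cage g needs two cells with quotient 2; hence (3,3) = 4.
Row 4 now contains 1; hence (4,2) = 2.
Cage b needs two cells with sum 5, so (1,1) = 1.
1 is placed in column 2, leaving (1,2) = 4.
4 is placed in row 3, leaving (3,1) = 2.
Row 4 already has 2, leaving (4,1) = 4.

1 4 3 2 / 3 1 2 4 / 2 3 4 1 / 4 2 1 3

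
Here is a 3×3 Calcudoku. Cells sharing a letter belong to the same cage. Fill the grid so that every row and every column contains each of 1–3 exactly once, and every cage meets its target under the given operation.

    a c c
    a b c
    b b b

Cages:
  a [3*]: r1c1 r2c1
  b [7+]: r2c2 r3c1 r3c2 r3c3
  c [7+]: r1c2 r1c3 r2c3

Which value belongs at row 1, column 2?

The 4 cells of cage b must have sum 7; hence r2c2 = 1.
The two cells of cage a must have product 3; hence r1c1 = 1.
1 is placed in row 1, so r1c3 = 3.
Row 2 now contains 1; hence r2c1 = 3.
3 is placed in column 3, leaving r2c3 = 2.
Column 1 already has 3, which forces r3c1 = 2.
Row 3 now contains 2, so r3c2 = 3.
Column 3 already has 2, leaving r3c3 = 1.
Row 1 already has 3, so r1c2 = 2.
Filled in: 1 2 3 / 3 1 2 / 2 3 1.

2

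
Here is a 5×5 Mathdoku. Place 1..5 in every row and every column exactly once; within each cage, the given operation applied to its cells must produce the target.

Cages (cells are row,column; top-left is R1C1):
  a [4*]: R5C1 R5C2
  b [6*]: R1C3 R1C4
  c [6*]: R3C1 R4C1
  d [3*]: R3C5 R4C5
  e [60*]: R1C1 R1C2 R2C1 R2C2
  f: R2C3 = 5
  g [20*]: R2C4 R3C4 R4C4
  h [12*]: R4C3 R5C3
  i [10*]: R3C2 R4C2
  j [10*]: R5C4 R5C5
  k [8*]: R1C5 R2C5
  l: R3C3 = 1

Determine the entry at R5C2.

Cage f is given, so R2C3 = 5.
L is a freebie; hence R3C3 = 1.
1 is placed in row 3; hence R3C5 = 3.
Column 5 already has 3; hence R4C5 = 1.
Cage g needs product 20; hence R2C4 = 1.
Row 3 now contains 3, which forces R3C1 = 2.
Row 3 already has 2; hence R3C2 = 5.
Row 3 now contains 5, which forces R3C4 = 4.
Cage c's pair has product 6, which forces R4C1 = 3.
Column 2 already has 5, so R4C2 = 2.
Row 4 already has 3, which forces R4C3 = 4.
Column 4 already has 4, leaving R4C4 = 5.
Column 3 now contains 4; hence R5C3 = 3.
5 is placed in column 4, leaving R5C4 = 2.
2 is placed in row 5, so R5C5 = 5.
Cage e needs product 60, so R1C1 = 5.
The 4 cells of cage e must have product 60, which forces R1C2 = 1.
Column 3 now contains 3, so R1C3 = 2.
Column 4 now contains 2, leaving R1C4 = 3.
Row 1 already has 2, so R1C5 = 4.
3 is placed in column 1, which forces R2C1 = 4.
Cage e needs product 60, leaving R2C2 = 3.
Column 5 already has 4, so R2C5 = 2.
Column 1 now contains 4; hence R5C1 = 1.
Column 2 now contains 1, leaving R5C2 = 4.
Completed grid: 5 1 2 3 4 / 4 3 5 1 2 / 2 5 1 4 3 / 3 2 4 5 1 / 1 4 3 2 5.

4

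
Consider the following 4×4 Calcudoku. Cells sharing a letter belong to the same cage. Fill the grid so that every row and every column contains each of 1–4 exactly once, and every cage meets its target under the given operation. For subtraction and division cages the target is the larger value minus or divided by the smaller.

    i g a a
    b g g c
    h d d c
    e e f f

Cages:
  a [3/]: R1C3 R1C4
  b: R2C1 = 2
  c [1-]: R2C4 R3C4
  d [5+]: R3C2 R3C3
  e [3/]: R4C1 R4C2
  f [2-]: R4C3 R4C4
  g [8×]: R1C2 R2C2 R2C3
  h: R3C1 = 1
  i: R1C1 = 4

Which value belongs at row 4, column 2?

I is a freebie, leaving R1C1 = 4.
B is a freebie; hence R2C1 = 2.
Cage h is a single given cell, so R3C1 = 1.
1 is placed in column 1, which forces R4C1 = 3.
Row 4 already has 3; hence R4C2 = 1.
Column 2 already has 1, which forces R1C2 = 2.
Column 2 already has 1, leaving R2C2 = 4.
Cage g needs product 8; hence R2C3 = 1.
Row 2 already has 1, which forces R2C4 = 3.
2 is placed in column 2, which forces R3C2 = 3.
3 is placed in row 3; hence R3C3 = 2.
2 is placed in row 3; hence R3C4 = 4.
2 is placed in column 3, which forces R4C3 = 4.
Column 4 now contains 4, which forces R4C4 = 2.
Column 3 now contains 1, which forces R1C3 = 3.
Column 4 now contains 3, leaving R1C4 = 1.
Filled in: 4 2 3 1 / 2 4 1 3 / 1 3 2 4 / 3 1 4 2.

1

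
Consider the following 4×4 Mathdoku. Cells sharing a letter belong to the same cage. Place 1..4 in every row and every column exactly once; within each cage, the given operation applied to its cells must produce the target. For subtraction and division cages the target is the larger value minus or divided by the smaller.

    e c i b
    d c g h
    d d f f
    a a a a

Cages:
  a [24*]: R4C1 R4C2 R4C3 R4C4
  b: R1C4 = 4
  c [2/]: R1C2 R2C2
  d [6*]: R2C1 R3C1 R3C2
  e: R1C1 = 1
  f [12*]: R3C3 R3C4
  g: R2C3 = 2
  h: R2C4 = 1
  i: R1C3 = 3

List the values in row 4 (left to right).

Cage e is given; hence R1C1 = 1.
Cage i is a single given cell; hence R1C3 = 3.
Cage b is given, so R1C4 = 4.
Cage g is a single given cell; hence R2C3 = 2.
Cage h is given, leaving R2C4 = 1.
Column 3 now contains 3, leaving R3C3 = 4.
Column 4 already has 4, so R3C4 = 3.
4 is placed in column 3, so R4C3 = 1.
Column 4 now contains 3, which forces R4C4 = 2.
4 is placed in row 1; hence R1C2 = 2.
Row 2 already has 2, which forces R2C1 = 3.
Row 2 now contains 1; hence R2C2 = 4.
Row 3 now contains 3, so R3C1 = 2.
Cage d needs product 6, so R3C2 = 1.
Column 1 now contains 3, leaving R4C1 = 4.
Column 2 now contains 4; hence R4C2 = 3.
Completed grid: 1 2 3 4 / 3 4 2 1 / 2 1 4 3 / 4 3 1 2.

4 3 1 2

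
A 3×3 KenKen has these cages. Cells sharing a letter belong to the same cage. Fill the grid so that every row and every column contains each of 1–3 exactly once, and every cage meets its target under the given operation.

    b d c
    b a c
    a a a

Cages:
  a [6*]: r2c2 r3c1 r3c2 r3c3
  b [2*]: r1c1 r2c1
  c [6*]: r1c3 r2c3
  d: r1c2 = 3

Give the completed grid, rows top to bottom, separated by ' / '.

Cage d is a single given cell, which forces r1c2 = 3.
Row 1 already has 3, which forces r1c3 = 2.
Cage a needs product 6, so r2c2 = 1.
Column 3 now contains 2, so r2c3 = 3.
3 is placed in column 2, leaving r3c2 = 2.
Column 3 now contains 3, which forces r3c3 = 1.
2 is placed in row 1, which forces r1c1 = 1.
1 is placed in row 2, so r2c1 = 2.
Row 3 already has 1, so r3c1 = 3.

1 3 2 / 2 1 3 / 3 2 1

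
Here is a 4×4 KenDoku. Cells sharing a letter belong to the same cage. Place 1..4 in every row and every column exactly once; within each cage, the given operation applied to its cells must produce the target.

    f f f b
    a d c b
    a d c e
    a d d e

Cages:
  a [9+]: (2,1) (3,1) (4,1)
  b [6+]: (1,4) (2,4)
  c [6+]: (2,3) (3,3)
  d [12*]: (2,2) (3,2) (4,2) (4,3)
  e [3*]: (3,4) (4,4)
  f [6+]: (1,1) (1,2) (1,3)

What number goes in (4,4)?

3

The only place for 4 in row 1 is (1,4).
4 is placed in column 4; hence (2,4) = 2.
Row 2 now contains 2, leaving (2,3) = 4.
Cage c needs two cells with sum 6, which forces (3,3) = 2.
Column 3 now contains 2, which forces (4,3) = 1.
Row 4 now contains 1, leaving (4,4) = 3.
1 is placed in column 3; hence (1,3) = 3.
4 is placed in row 2; hence (2,1) = 3.
Row 2 now contains 3, leaving (2,2) = 1.
Cage a needs sum 9, so (3,1) = 4.
1 is placed in column 2, which forces (3,2) = 3.
Column 4 already has 3, so (3,4) = 1.
Cage a needs sum 9, leaving (4,1) = 2.
3 is placed in row 4, which forces (4,2) = 4.
2 is placed in column 1, which forces (1,1) = 1.
1 is placed in column 2; hence (1,2) = 2.
Filled in: 1 2 3 4 / 3 1 4 2 / 4 3 2 1 / 2 4 1 3.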